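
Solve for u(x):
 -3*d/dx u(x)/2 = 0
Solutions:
 u(x) = C1


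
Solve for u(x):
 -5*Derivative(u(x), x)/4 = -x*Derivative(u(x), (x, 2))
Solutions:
 u(x) = C1 + C2*x^(9/4)


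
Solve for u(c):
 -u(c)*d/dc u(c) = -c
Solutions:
 u(c) = -sqrt(C1 + c^2)
 u(c) = sqrt(C1 + c^2)


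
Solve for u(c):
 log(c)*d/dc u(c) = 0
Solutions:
 u(c) = C1


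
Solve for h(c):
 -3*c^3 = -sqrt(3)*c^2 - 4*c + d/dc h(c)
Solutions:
 h(c) = C1 - 3*c^4/4 + sqrt(3)*c^3/3 + 2*c^2


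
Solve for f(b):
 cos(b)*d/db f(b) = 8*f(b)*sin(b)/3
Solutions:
 f(b) = C1/cos(b)^(8/3)


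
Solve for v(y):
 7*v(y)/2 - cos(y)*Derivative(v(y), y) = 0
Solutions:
 v(y) = C1*(sin(y) + 1)^(7/4)/(sin(y) - 1)^(7/4)


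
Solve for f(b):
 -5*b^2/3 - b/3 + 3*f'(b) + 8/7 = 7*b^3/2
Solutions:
 f(b) = C1 + 7*b^4/24 + 5*b^3/27 + b^2/18 - 8*b/21


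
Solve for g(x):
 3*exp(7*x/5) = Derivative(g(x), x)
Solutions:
 g(x) = C1 + 15*exp(7*x/5)/7


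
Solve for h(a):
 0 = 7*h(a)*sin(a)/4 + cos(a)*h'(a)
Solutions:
 h(a) = C1*cos(a)^(7/4)


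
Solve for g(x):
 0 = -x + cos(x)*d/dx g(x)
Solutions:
 g(x) = C1 + Integral(x/cos(x), x)


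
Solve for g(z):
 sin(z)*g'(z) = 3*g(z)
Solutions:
 g(z) = C1*(cos(z) - 1)^(3/2)/(cos(z) + 1)^(3/2)


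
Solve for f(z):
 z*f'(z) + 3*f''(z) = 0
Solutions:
 f(z) = C1 + C2*erf(sqrt(6)*z/6)


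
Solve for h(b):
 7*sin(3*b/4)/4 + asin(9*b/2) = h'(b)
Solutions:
 h(b) = C1 + b*asin(9*b/2) + sqrt(4 - 81*b^2)/9 - 7*cos(3*b/4)/3


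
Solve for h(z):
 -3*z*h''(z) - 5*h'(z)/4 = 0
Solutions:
 h(z) = C1 + C2*z^(7/12)


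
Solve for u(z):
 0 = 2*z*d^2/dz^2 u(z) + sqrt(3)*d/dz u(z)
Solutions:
 u(z) = C1 + C2*z^(1 - sqrt(3)/2)


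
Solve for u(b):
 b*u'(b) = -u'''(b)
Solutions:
 u(b) = C1 + Integral(C2*airyai(-b) + C3*airybi(-b), b)


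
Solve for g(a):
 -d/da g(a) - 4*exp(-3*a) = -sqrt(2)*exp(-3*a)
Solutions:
 g(a) = C1 - sqrt(2)*exp(-3*a)/3 + 4*exp(-3*a)/3


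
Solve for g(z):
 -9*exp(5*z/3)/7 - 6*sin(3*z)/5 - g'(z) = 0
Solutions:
 g(z) = C1 - 27*exp(5*z/3)/35 + 2*cos(3*z)/5


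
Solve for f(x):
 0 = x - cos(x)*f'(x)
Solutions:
 f(x) = C1 + Integral(x/cos(x), x)


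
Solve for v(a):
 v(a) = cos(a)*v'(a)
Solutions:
 v(a) = C1*sqrt(sin(a) + 1)/sqrt(sin(a) - 1)


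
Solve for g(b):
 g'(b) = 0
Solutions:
 g(b) = C1


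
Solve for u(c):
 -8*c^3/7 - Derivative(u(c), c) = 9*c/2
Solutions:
 u(c) = C1 - 2*c^4/7 - 9*c^2/4


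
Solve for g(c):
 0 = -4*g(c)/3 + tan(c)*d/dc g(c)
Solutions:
 g(c) = C1*sin(c)^(4/3)


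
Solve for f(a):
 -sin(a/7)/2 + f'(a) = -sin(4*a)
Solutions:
 f(a) = C1 - 7*cos(a/7)/2 + cos(4*a)/4


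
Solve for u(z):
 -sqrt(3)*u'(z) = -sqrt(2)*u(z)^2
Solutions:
 u(z) = -3/(C1 + sqrt(6)*z)


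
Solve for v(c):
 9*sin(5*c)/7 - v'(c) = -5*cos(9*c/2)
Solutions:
 v(c) = C1 + 10*sin(9*c/2)/9 - 9*cos(5*c)/35


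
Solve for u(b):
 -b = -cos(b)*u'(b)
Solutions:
 u(b) = C1 + Integral(b/cos(b), b)


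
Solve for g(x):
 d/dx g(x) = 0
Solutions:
 g(x) = C1


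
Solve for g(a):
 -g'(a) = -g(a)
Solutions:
 g(a) = C1*exp(a)


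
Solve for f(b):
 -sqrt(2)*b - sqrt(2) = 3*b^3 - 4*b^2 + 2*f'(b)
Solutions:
 f(b) = C1 - 3*b^4/8 + 2*b^3/3 - sqrt(2)*b^2/4 - sqrt(2)*b/2


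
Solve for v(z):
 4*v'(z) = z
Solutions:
 v(z) = C1 + z^2/8


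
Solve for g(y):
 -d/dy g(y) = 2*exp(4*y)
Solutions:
 g(y) = C1 - exp(4*y)/2


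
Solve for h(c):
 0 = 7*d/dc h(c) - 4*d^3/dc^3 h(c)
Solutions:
 h(c) = C1 + C2*exp(-sqrt(7)*c/2) + C3*exp(sqrt(7)*c/2)


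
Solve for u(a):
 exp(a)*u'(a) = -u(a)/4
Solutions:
 u(a) = C1*exp(exp(-a)/4)


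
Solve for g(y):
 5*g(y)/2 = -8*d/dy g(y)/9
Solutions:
 g(y) = C1*exp(-45*y/16)


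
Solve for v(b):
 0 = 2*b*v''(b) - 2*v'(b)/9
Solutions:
 v(b) = C1 + C2*b^(10/9)


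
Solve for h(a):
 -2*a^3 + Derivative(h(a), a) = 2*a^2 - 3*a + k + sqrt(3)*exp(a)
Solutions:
 h(a) = C1 + a^4/2 + 2*a^3/3 - 3*a^2/2 + a*k + sqrt(3)*exp(a)


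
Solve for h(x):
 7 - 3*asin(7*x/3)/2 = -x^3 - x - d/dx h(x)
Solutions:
 h(x) = C1 - x^4/4 - x^2/2 + 3*x*asin(7*x/3)/2 - 7*x + 3*sqrt(9 - 49*x^2)/14


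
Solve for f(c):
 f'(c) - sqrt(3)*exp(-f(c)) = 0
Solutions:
 f(c) = log(C1 + sqrt(3)*c)


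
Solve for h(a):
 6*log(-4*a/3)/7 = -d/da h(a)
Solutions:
 h(a) = C1 - 6*a*log(-a)/7 + 6*a*(-2*log(2) + 1 + log(3))/7


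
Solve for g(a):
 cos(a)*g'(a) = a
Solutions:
 g(a) = C1 + Integral(a/cos(a), a)


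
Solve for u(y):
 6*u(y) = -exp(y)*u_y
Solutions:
 u(y) = C1*exp(6*exp(-y))


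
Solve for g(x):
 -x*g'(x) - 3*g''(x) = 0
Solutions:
 g(x) = C1 + C2*erf(sqrt(6)*x/6)


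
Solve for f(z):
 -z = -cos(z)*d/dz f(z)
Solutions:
 f(z) = C1 + Integral(z/cos(z), z)


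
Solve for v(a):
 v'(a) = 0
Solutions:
 v(a) = C1


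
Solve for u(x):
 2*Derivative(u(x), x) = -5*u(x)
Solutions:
 u(x) = C1*exp(-5*x/2)


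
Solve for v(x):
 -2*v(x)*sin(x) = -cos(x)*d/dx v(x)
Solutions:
 v(x) = C1/cos(x)^2


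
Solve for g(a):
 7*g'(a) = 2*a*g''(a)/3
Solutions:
 g(a) = C1 + C2*a^(23/2)


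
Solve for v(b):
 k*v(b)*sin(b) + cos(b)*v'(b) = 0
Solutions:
 v(b) = C1*exp(k*log(cos(b)))


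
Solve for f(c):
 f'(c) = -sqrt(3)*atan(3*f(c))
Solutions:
 Integral(1/atan(3*_y), (_y, f(c))) = C1 - sqrt(3)*c


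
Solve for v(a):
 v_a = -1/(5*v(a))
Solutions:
 v(a) = -sqrt(C1 - 10*a)/5
 v(a) = sqrt(C1 - 10*a)/5


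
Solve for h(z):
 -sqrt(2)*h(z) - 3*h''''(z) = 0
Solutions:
 h(z) = (C1*sin(2^(5/8)*3^(3/4)*z/6) + C2*cos(2^(5/8)*3^(3/4)*z/6))*exp(-2^(5/8)*3^(3/4)*z/6) + (C3*sin(2^(5/8)*3^(3/4)*z/6) + C4*cos(2^(5/8)*3^(3/4)*z/6))*exp(2^(5/8)*3^(3/4)*z/6)


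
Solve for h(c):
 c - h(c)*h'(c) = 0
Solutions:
 h(c) = -sqrt(C1 + c^2)
 h(c) = sqrt(C1 + c^2)


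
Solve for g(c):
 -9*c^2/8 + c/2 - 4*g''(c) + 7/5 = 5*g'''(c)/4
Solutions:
 g(c) = C1 + C2*c + C3*exp(-16*c/5) - 3*c^4/128 + 77*c^3/1536 + 5243*c^2/40960


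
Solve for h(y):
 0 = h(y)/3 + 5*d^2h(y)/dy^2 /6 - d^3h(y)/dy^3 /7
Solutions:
 h(y) = C1*exp(y*(-7^(1/3)*(18*sqrt(39666) + 7097)^(1/3) - 175*7^(2/3)/(18*sqrt(39666) + 7097)^(1/3) + 70)/36)*sin(sqrt(3)*7^(1/3)*y*(-(18*sqrt(39666) + 7097)^(1/3) + 175*7^(1/3)/(18*sqrt(39666) + 7097)^(1/3))/36) + C2*exp(y*(-7^(1/3)*(18*sqrt(39666) + 7097)^(1/3) - 175*7^(2/3)/(18*sqrt(39666) + 7097)^(1/3) + 70)/36)*cos(sqrt(3)*7^(1/3)*y*(-(18*sqrt(39666) + 7097)^(1/3) + 175*7^(1/3)/(18*sqrt(39666) + 7097)^(1/3))/36) + C3*exp(y*(175*7^(2/3)/(18*sqrt(39666) + 7097)^(1/3) + 35 + 7^(1/3)*(18*sqrt(39666) + 7097)^(1/3))/18)


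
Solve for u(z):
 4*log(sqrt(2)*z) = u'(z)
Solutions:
 u(z) = C1 + 4*z*log(z) - 4*z + z*log(4)


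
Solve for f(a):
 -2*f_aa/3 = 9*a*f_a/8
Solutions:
 f(a) = C1 + C2*erf(3*sqrt(6)*a/8)


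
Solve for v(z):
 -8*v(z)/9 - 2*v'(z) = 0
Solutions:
 v(z) = C1*exp(-4*z/9)


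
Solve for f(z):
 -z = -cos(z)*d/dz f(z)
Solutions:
 f(z) = C1 + Integral(z/cos(z), z)


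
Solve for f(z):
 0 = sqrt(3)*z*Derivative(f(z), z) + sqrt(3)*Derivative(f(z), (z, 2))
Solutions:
 f(z) = C1 + C2*erf(sqrt(2)*z/2)


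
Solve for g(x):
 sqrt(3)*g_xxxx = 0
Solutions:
 g(x) = C1 + C2*x + C3*x^2 + C4*x^3


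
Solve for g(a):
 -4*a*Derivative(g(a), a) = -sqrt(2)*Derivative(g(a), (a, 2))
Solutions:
 g(a) = C1 + C2*erfi(2^(1/4)*a)


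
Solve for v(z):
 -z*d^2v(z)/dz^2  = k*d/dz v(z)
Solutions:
 v(z) = C1 + z^(1 - re(k))*(C2*sin(log(z)*Abs(im(k))) + C3*cos(log(z)*im(k)))


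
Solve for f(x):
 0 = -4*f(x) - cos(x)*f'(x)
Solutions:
 f(x) = C1*(sin(x)^2 - 2*sin(x) + 1)/(sin(x)^2 + 2*sin(x) + 1)


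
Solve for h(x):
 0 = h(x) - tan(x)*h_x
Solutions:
 h(x) = C1*sin(x)


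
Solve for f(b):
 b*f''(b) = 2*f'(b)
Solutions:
 f(b) = C1 + C2*b^3


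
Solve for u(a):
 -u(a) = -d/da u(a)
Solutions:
 u(a) = C1*exp(a)


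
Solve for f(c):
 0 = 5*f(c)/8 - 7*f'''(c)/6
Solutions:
 f(c) = C3*exp(1470^(1/3)*c/14) + (C1*sin(3^(5/6)*490^(1/3)*c/28) + C2*cos(3^(5/6)*490^(1/3)*c/28))*exp(-1470^(1/3)*c/28)


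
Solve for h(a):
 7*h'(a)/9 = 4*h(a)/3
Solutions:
 h(a) = C1*exp(12*a/7)


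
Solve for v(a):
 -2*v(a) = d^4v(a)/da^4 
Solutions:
 v(a) = (C1*sin(2^(3/4)*a/2) + C2*cos(2^(3/4)*a/2))*exp(-2^(3/4)*a/2) + (C3*sin(2^(3/4)*a/2) + C4*cos(2^(3/4)*a/2))*exp(2^(3/4)*a/2)


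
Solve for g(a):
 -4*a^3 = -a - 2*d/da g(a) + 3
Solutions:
 g(a) = C1 + a^4/2 - a^2/4 + 3*a/2


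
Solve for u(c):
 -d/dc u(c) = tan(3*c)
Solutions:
 u(c) = C1 + log(cos(3*c))/3


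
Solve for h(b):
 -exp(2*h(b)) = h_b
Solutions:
 h(b) = log(-sqrt(-1/(C1 - b))) - log(2)/2
 h(b) = log(-1/(C1 - b))/2 - log(2)/2


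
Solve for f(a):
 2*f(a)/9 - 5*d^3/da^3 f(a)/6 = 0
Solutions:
 f(a) = C3*exp(30^(2/3)*a/15) + (C1*sin(10^(2/3)*3^(1/6)*a/10) + C2*cos(10^(2/3)*3^(1/6)*a/10))*exp(-30^(2/3)*a/30)


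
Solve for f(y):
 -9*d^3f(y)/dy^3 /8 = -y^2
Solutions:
 f(y) = C1 + C2*y + C3*y^2 + 2*y^5/135


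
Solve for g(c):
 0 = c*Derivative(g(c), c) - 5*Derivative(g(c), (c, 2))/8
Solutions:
 g(c) = C1 + C2*erfi(2*sqrt(5)*c/5)


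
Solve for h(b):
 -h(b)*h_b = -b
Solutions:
 h(b) = -sqrt(C1 + b^2)
 h(b) = sqrt(C1 + b^2)


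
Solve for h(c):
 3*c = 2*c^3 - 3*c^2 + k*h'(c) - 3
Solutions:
 h(c) = C1 - c^4/(2*k) + c^3/k + 3*c^2/(2*k) + 3*c/k


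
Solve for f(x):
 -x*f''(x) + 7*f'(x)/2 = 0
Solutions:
 f(x) = C1 + C2*x^(9/2)


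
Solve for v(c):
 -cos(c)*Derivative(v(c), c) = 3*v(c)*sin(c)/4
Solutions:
 v(c) = C1*cos(c)^(3/4)


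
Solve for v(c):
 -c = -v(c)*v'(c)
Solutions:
 v(c) = -sqrt(C1 + c^2)
 v(c) = sqrt(C1 + c^2)


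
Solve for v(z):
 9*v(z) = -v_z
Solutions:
 v(z) = C1*exp(-9*z)


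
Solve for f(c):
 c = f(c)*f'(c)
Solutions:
 f(c) = -sqrt(C1 + c^2)
 f(c) = sqrt(C1 + c^2)


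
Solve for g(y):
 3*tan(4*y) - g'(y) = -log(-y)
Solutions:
 g(y) = C1 + y*log(-y) - y - 3*log(cos(4*y))/4


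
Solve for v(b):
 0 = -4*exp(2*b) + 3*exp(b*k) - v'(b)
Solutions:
 v(b) = C1 - 2*exp(2*b) + 3*exp(b*k)/k


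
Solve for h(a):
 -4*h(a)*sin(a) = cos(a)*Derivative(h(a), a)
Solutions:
 h(a) = C1*cos(a)^4


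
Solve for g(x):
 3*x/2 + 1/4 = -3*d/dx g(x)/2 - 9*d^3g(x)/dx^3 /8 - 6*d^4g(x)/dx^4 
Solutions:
 g(x) = C1 + C2*exp(x*(-2 + (32*sqrt(257) + 513)^(-1/3) + (32*sqrt(257) + 513)^(1/3))/32)*sin(sqrt(3)*x*(-(32*sqrt(257) + 513)^(1/3) + (32*sqrt(257) + 513)^(-1/3))/32) + C3*exp(x*(-2 + (32*sqrt(257) + 513)^(-1/3) + (32*sqrt(257) + 513)^(1/3))/32)*cos(sqrt(3)*x*(-(32*sqrt(257) + 513)^(1/3) + (32*sqrt(257) + 513)^(-1/3))/32) + C4*exp(-x*((32*sqrt(257) + 513)^(-1/3) + 1 + (32*sqrt(257) + 513)^(1/3))/16) - x^2/2 - x/6


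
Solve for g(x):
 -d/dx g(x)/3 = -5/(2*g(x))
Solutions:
 g(x) = -sqrt(C1 + 15*x)
 g(x) = sqrt(C1 + 15*x)


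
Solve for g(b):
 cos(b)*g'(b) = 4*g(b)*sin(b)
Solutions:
 g(b) = C1/cos(b)^4


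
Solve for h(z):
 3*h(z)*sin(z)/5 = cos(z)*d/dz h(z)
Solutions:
 h(z) = C1/cos(z)^(3/5)


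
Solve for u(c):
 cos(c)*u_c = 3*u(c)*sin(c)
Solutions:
 u(c) = C1/cos(c)^3


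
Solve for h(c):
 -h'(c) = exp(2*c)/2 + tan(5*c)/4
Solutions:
 h(c) = C1 - exp(2*c)/4 + log(cos(5*c))/20


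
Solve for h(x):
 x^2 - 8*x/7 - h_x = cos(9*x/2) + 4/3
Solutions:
 h(x) = C1 + x^3/3 - 4*x^2/7 - 4*x/3 - 2*sin(9*x/2)/9


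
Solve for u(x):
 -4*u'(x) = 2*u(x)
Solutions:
 u(x) = C1*exp(-x/2)


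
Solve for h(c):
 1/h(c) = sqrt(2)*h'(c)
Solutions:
 h(c) = -sqrt(C1 + sqrt(2)*c)
 h(c) = sqrt(C1 + sqrt(2)*c)


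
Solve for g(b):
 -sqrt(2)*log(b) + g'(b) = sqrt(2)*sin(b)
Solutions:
 g(b) = C1 + sqrt(2)*b*(log(b) - 1) - sqrt(2)*cos(b)


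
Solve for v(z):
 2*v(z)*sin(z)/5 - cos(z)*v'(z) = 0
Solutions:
 v(z) = C1/cos(z)^(2/5)


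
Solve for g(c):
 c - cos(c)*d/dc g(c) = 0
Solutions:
 g(c) = C1 + Integral(c/cos(c), c)


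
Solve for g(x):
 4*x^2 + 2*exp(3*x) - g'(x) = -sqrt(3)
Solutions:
 g(x) = C1 + 4*x^3/3 + sqrt(3)*x + 2*exp(3*x)/3


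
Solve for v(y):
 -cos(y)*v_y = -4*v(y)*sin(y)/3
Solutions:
 v(y) = C1/cos(y)^(4/3)


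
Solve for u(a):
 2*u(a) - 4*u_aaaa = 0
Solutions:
 u(a) = C1*exp(-2^(3/4)*a/2) + C2*exp(2^(3/4)*a/2) + C3*sin(2^(3/4)*a/2) + C4*cos(2^(3/4)*a/2)


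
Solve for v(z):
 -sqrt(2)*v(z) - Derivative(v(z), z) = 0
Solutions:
 v(z) = C1*exp(-sqrt(2)*z)


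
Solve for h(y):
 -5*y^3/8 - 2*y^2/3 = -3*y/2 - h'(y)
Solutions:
 h(y) = C1 + 5*y^4/32 + 2*y^3/9 - 3*y^2/4


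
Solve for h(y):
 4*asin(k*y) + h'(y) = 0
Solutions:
 h(y) = C1 - 4*Piecewise((y*asin(k*y) + sqrt(-k^2*y^2 + 1)/k, Ne(k, 0)), (0, True))


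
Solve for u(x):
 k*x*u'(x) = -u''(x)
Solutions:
 u(x) = Piecewise((-sqrt(2)*sqrt(pi)*C1*erf(sqrt(2)*sqrt(k)*x/2)/(2*sqrt(k)) - C2, (k > 0) | (k < 0)), (-C1*x - C2, True))


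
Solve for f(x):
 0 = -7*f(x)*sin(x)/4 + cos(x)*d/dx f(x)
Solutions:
 f(x) = C1/cos(x)^(7/4)


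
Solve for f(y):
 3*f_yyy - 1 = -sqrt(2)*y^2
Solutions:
 f(y) = C1 + C2*y + C3*y^2 - sqrt(2)*y^5/180 + y^3/18


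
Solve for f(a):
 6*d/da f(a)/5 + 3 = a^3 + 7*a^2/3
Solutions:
 f(a) = C1 + 5*a^4/24 + 35*a^3/54 - 5*a/2


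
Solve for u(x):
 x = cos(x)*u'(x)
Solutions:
 u(x) = C1 + Integral(x/cos(x), x)


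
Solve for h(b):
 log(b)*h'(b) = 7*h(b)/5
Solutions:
 h(b) = C1*exp(7*li(b)/5)


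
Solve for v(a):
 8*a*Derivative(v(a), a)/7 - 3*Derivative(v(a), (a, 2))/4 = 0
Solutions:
 v(a) = C1 + C2*erfi(4*sqrt(21)*a/21)


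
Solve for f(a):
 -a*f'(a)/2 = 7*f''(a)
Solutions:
 f(a) = C1 + C2*erf(sqrt(7)*a/14)


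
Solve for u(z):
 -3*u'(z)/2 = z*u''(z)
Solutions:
 u(z) = C1 + C2/sqrt(z)


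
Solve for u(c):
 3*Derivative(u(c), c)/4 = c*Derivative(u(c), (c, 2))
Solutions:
 u(c) = C1 + C2*c^(7/4)


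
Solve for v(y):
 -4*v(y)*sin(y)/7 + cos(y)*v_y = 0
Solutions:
 v(y) = C1/cos(y)^(4/7)


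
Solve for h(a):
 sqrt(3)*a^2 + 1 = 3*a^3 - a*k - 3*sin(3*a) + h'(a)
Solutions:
 h(a) = C1 - 3*a^4/4 + sqrt(3)*a^3/3 + a^2*k/2 + a - cos(3*a)


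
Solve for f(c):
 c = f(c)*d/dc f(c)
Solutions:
 f(c) = -sqrt(C1 + c^2)
 f(c) = sqrt(C1 + c^2)


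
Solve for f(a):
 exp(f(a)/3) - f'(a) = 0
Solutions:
 f(a) = 3*log(-1/(C1 + a)) + 3*log(3)


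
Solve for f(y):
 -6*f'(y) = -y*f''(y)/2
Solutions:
 f(y) = C1 + C2*y^13


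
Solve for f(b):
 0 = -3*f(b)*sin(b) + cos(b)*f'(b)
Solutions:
 f(b) = C1/cos(b)^3


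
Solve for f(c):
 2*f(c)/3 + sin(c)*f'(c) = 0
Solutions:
 f(c) = C1*(cos(c) + 1)^(1/3)/(cos(c) - 1)^(1/3)


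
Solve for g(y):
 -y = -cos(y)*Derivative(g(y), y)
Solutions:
 g(y) = C1 + Integral(y/cos(y), y)


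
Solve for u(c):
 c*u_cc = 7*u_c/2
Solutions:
 u(c) = C1 + C2*c^(9/2)


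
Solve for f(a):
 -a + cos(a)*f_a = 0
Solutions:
 f(a) = C1 + Integral(a/cos(a), a)


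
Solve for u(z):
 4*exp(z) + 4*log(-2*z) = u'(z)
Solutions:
 u(z) = C1 + 4*z*log(-z) + 4*z*(-1 + log(2)) + 4*exp(z)


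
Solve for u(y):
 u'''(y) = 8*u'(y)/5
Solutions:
 u(y) = C1 + C2*exp(-2*sqrt(10)*y/5) + C3*exp(2*sqrt(10)*y/5)


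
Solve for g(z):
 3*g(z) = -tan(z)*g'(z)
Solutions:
 g(z) = C1/sin(z)^3


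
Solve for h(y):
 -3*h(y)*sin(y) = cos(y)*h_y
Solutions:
 h(y) = C1*cos(y)^3


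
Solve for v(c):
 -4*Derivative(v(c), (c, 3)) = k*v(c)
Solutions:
 v(c) = C1*exp(2^(1/3)*c*(-k)^(1/3)/2) + C2*exp(2^(1/3)*c*(-k)^(1/3)*(-1 + sqrt(3)*I)/4) + C3*exp(-2^(1/3)*c*(-k)^(1/3)*(1 + sqrt(3)*I)/4)


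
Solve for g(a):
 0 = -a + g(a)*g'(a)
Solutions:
 g(a) = -sqrt(C1 + a^2)
 g(a) = sqrt(C1 + a^2)


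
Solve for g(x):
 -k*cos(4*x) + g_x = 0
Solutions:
 g(x) = C1 + k*sin(4*x)/4


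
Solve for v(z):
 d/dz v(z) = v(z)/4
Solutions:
 v(z) = C1*exp(z/4)


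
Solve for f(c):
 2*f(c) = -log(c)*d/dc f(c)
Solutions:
 f(c) = C1*exp(-2*li(c))


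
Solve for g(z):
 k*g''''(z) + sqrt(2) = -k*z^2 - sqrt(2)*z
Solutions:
 g(z) = C1 + C2*z + C3*z^2 + C4*z^3 - z^6/360 - sqrt(2)*z^5/(120*k) - sqrt(2)*z^4/(24*k)


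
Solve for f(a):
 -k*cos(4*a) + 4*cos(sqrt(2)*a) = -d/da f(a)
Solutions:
 f(a) = C1 + k*sin(4*a)/4 - 2*sqrt(2)*sin(sqrt(2)*a)


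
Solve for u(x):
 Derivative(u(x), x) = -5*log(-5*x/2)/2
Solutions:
 u(x) = C1 - 5*x*log(-x)/2 + 5*x*(-log(5) + log(2) + 1)/2


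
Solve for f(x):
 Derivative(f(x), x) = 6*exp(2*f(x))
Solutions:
 f(x) = log(-sqrt(-1/(C1 + 6*x))) - log(2)/2
 f(x) = log(-1/(C1 + 6*x))/2 - log(2)/2


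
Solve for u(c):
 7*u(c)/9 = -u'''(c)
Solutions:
 u(c) = C3*exp(-21^(1/3)*c/3) + (C1*sin(3^(5/6)*7^(1/3)*c/6) + C2*cos(3^(5/6)*7^(1/3)*c/6))*exp(21^(1/3)*c/6)


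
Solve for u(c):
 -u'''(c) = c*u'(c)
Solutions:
 u(c) = C1 + Integral(C2*airyai(-c) + C3*airybi(-c), c)


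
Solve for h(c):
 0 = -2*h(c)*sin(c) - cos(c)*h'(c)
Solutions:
 h(c) = C1*cos(c)^2


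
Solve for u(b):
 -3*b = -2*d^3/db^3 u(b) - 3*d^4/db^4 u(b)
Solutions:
 u(b) = C1 + C2*b + C3*b^2 + C4*exp(-2*b/3) + b^4/16 - 3*b^3/8


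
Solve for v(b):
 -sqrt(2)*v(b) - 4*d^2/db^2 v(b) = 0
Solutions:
 v(b) = C1*sin(2^(1/4)*b/2) + C2*cos(2^(1/4)*b/2)


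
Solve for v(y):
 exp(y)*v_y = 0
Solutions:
 v(y) = C1


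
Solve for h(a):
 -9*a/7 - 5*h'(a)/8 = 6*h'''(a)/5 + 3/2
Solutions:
 h(a) = C1 + C2*sin(5*sqrt(3)*a/12) + C3*cos(5*sqrt(3)*a/12) - 36*a^2/35 - 12*a/5


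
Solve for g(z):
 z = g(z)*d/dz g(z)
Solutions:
 g(z) = -sqrt(C1 + z^2)
 g(z) = sqrt(C1 + z^2)


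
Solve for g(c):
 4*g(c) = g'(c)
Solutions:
 g(c) = C1*exp(4*c)


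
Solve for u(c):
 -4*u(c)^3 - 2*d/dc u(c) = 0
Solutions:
 u(c) = -sqrt(2)*sqrt(-1/(C1 - 2*c))/2
 u(c) = sqrt(2)*sqrt(-1/(C1 - 2*c))/2


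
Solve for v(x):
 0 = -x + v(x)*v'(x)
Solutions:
 v(x) = -sqrt(C1 + x^2)
 v(x) = sqrt(C1 + x^2)


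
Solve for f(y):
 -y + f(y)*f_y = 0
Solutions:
 f(y) = -sqrt(C1 + y^2)
 f(y) = sqrt(C1 + y^2)


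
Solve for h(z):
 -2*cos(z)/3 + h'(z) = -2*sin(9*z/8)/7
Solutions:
 h(z) = C1 + 2*sin(z)/3 + 16*cos(9*z/8)/63


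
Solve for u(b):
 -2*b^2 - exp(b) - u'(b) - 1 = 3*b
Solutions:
 u(b) = C1 - 2*b^3/3 - 3*b^2/2 - b - exp(b)


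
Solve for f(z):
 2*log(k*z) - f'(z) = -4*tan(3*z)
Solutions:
 f(z) = C1 + 2*z*log(k*z) - 2*z - 4*log(cos(3*z))/3


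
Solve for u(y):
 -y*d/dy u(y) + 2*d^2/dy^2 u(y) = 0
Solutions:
 u(y) = C1 + C2*erfi(y/2)


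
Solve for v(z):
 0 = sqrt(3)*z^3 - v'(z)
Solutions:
 v(z) = C1 + sqrt(3)*z^4/4


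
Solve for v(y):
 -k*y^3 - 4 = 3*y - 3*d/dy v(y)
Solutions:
 v(y) = C1 + k*y^4/12 + y^2/2 + 4*y/3


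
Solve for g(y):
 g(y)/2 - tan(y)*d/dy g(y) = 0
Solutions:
 g(y) = C1*sqrt(sin(y))


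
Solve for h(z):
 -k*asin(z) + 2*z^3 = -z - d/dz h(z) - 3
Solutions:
 h(z) = C1 + k*(z*asin(z) + sqrt(1 - z^2)) - z^4/2 - z^2/2 - 3*z


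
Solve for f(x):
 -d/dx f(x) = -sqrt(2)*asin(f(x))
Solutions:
 Integral(1/asin(_y), (_y, f(x))) = C1 + sqrt(2)*x


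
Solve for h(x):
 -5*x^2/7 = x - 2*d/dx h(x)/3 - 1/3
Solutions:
 h(x) = C1 + 5*x^3/14 + 3*x^2/4 - x/2


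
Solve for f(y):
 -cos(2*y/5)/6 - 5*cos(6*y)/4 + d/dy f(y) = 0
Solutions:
 f(y) = C1 + 5*sin(2*y/5)/12 + 5*sin(6*y)/24


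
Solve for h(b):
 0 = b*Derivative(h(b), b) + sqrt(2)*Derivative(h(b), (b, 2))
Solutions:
 h(b) = C1 + C2*erf(2^(1/4)*b/2)


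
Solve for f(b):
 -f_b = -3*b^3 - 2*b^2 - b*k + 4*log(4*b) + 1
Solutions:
 f(b) = C1 + 3*b^4/4 + 2*b^3/3 + b^2*k/2 - 4*b*log(b) - 8*b*log(2) + 3*b


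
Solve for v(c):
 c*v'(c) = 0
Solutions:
 v(c) = C1


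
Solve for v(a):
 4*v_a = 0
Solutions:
 v(a) = C1


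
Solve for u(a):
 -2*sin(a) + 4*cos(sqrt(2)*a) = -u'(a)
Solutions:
 u(a) = C1 - 2*sqrt(2)*sin(sqrt(2)*a) - 2*cos(a)


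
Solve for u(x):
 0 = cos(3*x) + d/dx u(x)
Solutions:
 u(x) = C1 - sin(3*x)/3


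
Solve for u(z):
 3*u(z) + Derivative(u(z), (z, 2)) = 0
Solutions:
 u(z) = C1*sin(sqrt(3)*z) + C2*cos(sqrt(3)*z)


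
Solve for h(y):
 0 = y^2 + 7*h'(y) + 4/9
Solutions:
 h(y) = C1 - y^3/21 - 4*y/63


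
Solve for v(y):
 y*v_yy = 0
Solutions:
 v(y) = C1 + C2*y


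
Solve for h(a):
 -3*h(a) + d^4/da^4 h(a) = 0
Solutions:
 h(a) = C1*exp(-3^(1/4)*a) + C2*exp(3^(1/4)*a) + C3*sin(3^(1/4)*a) + C4*cos(3^(1/4)*a)


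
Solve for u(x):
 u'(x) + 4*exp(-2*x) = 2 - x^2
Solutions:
 u(x) = C1 - x^3/3 + 2*x + 2*exp(-2*x)


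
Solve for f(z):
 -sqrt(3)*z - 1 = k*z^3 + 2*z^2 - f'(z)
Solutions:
 f(z) = C1 + k*z^4/4 + 2*z^3/3 + sqrt(3)*z^2/2 + z


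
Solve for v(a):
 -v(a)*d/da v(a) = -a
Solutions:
 v(a) = -sqrt(C1 + a^2)
 v(a) = sqrt(C1 + a^2)


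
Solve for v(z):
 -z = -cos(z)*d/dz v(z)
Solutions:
 v(z) = C1 + Integral(z/cos(z), z)


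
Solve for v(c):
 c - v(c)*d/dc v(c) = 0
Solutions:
 v(c) = -sqrt(C1 + c^2)
 v(c) = sqrt(C1 + c^2)


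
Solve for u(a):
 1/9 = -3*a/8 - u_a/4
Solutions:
 u(a) = C1 - 3*a^2/4 - 4*a/9


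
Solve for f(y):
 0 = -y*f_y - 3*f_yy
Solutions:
 f(y) = C1 + C2*erf(sqrt(6)*y/6)


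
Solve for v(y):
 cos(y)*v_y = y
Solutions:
 v(y) = C1 + Integral(y/cos(y), y)


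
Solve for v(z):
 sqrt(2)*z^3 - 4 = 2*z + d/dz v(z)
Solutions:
 v(z) = C1 + sqrt(2)*z^4/4 - z^2 - 4*z


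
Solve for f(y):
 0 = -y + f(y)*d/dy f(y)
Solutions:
 f(y) = -sqrt(C1 + y^2)
 f(y) = sqrt(C1 + y^2)


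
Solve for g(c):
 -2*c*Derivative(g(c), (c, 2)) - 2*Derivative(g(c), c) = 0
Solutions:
 g(c) = C1 + C2*log(c)


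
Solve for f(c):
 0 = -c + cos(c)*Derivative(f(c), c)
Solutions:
 f(c) = C1 + Integral(c/cos(c), c)


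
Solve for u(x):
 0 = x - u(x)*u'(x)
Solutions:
 u(x) = -sqrt(C1 + x^2)
 u(x) = sqrt(C1 + x^2)


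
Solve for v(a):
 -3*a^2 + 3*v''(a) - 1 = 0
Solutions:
 v(a) = C1 + C2*a + a^4/12 + a^2/6


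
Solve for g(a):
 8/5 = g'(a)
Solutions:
 g(a) = C1 + 8*a/5


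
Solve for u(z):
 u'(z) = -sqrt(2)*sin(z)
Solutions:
 u(z) = C1 + sqrt(2)*cos(z)


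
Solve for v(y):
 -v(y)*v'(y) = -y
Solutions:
 v(y) = -sqrt(C1 + y^2)
 v(y) = sqrt(C1 + y^2)


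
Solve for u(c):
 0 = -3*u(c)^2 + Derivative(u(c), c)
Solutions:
 u(c) = -1/(C1 + 3*c)


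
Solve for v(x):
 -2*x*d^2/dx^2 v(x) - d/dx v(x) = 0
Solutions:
 v(x) = C1 + C2*sqrt(x)


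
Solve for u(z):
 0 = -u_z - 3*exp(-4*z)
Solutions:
 u(z) = C1 + 3*exp(-4*z)/4


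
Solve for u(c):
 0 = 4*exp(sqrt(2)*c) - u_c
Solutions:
 u(c) = C1 + 2*sqrt(2)*exp(sqrt(2)*c)


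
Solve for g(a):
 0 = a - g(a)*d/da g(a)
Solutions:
 g(a) = -sqrt(C1 + a^2)
 g(a) = sqrt(C1 + a^2)


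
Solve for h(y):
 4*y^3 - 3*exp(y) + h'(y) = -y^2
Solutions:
 h(y) = C1 - y^4 - y^3/3 + 3*exp(y)


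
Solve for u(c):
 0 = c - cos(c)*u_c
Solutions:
 u(c) = C1 + Integral(c/cos(c), c)


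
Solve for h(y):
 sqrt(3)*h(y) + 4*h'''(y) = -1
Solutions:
 h(y) = C3*exp(-2^(1/3)*3^(1/6)*y/2) + (C1*sin(2^(1/3)*3^(2/3)*y/4) + C2*cos(2^(1/3)*3^(2/3)*y/4))*exp(2^(1/3)*3^(1/6)*y/4) - sqrt(3)/3


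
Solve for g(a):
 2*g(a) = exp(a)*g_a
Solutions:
 g(a) = C1*exp(-2*exp(-a))


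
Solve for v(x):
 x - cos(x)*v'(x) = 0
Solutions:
 v(x) = C1 + Integral(x/cos(x), x)


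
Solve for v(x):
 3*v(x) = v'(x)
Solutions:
 v(x) = C1*exp(3*x)


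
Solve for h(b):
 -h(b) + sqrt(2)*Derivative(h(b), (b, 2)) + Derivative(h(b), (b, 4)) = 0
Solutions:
 h(b) = C1*exp(-sqrt(2)*b*sqrt(-sqrt(2) + sqrt(6))/2) + C2*exp(sqrt(2)*b*sqrt(-sqrt(2) + sqrt(6))/2) + C3*sin(sqrt(2)*b*sqrt(sqrt(2) + sqrt(6))/2) + C4*cosh(sqrt(2)*b*sqrt(-sqrt(6) - sqrt(2))/2)


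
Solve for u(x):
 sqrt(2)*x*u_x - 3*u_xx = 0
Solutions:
 u(x) = C1 + C2*erfi(2^(3/4)*sqrt(3)*x/6)


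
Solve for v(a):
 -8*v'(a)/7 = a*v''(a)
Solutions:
 v(a) = C1 + C2/a^(1/7)


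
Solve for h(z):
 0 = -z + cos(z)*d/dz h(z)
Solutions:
 h(z) = C1 + Integral(z/cos(z), z)


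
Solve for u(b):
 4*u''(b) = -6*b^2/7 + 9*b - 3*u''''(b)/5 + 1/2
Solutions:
 u(b) = C1 + C2*b + C3*sin(2*sqrt(15)*b/3) + C4*cos(2*sqrt(15)*b/3) - b^4/56 + 3*b^3/8 + 53*b^2/560


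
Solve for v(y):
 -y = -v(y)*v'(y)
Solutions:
 v(y) = -sqrt(C1 + y^2)
 v(y) = sqrt(C1 + y^2)


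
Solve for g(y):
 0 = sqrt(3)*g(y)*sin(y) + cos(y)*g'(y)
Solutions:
 g(y) = C1*cos(y)^(sqrt(3))


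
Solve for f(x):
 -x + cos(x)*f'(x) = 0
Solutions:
 f(x) = C1 + Integral(x/cos(x), x)


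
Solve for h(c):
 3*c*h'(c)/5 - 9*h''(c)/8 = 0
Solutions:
 h(c) = C1 + C2*erfi(2*sqrt(15)*c/15)


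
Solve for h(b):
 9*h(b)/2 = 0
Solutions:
 h(b) = 0


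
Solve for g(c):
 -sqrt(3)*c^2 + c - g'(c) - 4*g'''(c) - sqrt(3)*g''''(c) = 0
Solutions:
 g(c) = C1 + C2*exp(c*(-16*sqrt(3) + 32*18^(1/3)/(9*sqrt(1011) + 209*sqrt(3))^(1/3) + 12^(1/3)*(9*sqrt(1011) + 209*sqrt(3))^(1/3))/36)*sin(2^(1/3)*3^(1/6)*c*(-2^(1/3)*3^(2/3)*(9*sqrt(1011) + 209*sqrt(3))^(1/3) + 96/(9*sqrt(1011) + 209*sqrt(3))^(1/3))/36) + C3*exp(c*(-16*sqrt(3) + 32*18^(1/3)/(9*sqrt(1011) + 209*sqrt(3))^(1/3) + 12^(1/3)*(9*sqrt(1011) + 209*sqrt(3))^(1/3))/36)*cos(2^(1/3)*3^(1/6)*c*(-2^(1/3)*3^(2/3)*(9*sqrt(1011) + 209*sqrt(3))^(1/3) + 96/(9*sqrt(1011) + 209*sqrt(3))^(1/3))/36) + C4*exp(-c*(32*18^(1/3)/(9*sqrt(1011) + 209*sqrt(3))^(1/3) + 8*sqrt(3) + 12^(1/3)*(9*sqrt(1011) + 209*sqrt(3))^(1/3))/18) - sqrt(3)*c^3/3 + c^2/2 + 8*sqrt(3)*c


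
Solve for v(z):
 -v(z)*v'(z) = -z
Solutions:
 v(z) = -sqrt(C1 + z^2)
 v(z) = sqrt(C1 + z^2)


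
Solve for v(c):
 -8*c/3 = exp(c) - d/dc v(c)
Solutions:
 v(c) = C1 + 4*c^2/3 + exp(c)


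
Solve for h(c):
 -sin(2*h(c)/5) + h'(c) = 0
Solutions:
 -c + 5*log(cos(2*h(c)/5) - 1)/4 - 5*log(cos(2*h(c)/5) + 1)/4 = C1


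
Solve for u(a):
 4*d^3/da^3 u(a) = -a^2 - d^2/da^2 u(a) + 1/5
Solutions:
 u(a) = C1 + C2*a + C3*exp(-a/4) - a^4/12 + 4*a^3/3 - 159*a^2/10


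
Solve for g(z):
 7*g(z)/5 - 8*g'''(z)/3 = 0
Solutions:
 g(z) = C3*exp(21^(1/3)*5^(2/3)*z/10) + (C1*sin(3^(5/6)*5^(2/3)*7^(1/3)*z/20) + C2*cos(3^(5/6)*5^(2/3)*7^(1/3)*z/20))*exp(-21^(1/3)*5^(2/3)*z/20)


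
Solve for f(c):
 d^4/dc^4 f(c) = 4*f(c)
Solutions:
 f(c) = C1*exp(-sqrt(2)*c) + C2*exp(sqrt(2)*c) + C3*sin(sqrt(2)*c) + C4*cos(sqrt(2)*c)


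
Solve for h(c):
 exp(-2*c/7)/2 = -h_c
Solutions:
 h(c) = C1 + 7*exp(-2*c/7)/4


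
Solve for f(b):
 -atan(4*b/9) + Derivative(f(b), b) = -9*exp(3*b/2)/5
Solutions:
 f(b) = C1 + b*atan(4*b/9) - 6*exp(3*b/2)/5 - 9*log(16*b^2 + 81)/8


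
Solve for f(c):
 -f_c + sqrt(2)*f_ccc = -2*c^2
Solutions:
 f(c) = C1 + C2*exp(-2^(3/4)*c/2) + C3*exp(2^(3/4)*c/2) + 2*c^3/3 + 4*sqrt(2)*c


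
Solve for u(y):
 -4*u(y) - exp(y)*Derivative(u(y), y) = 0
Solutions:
 u(y) = C1*exp(4*exp(-y))


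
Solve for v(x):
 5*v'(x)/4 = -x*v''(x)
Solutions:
 v(x) = C1 + C2/x^(1/4)


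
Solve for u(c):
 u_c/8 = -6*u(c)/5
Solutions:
 u(c) = C1*exp(-48*c/5)


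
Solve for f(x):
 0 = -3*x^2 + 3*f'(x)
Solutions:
 f(x) = C1 + x^3/3


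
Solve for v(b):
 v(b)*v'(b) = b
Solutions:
 v(b) = -sqrt(C1 + b^2)
 v(b) = sqrt(C1 + b^2)


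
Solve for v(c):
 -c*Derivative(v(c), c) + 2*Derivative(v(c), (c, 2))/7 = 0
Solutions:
 v(c) = C1 + C2*erfi(sqrt(7)*c/2)


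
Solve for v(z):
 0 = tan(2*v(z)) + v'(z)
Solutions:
 v(z) = -asin(C1*exp(-2*z))/2 + pi/2
 v(z) = asin(C1*exp(-2*z))/2


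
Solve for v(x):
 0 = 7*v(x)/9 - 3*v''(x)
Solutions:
 v(x) = C1*exp(-sqrt(21)*x/9) + C2*exp(sqrt(21)*x/9)


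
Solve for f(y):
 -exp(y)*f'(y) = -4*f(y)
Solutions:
 f(y) = C1*exp(-4*exp(-y))


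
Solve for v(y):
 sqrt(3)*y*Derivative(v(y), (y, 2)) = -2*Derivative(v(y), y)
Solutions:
 v(y) = C1 + C2*y^(1 - 2*sqrt(3)/3)


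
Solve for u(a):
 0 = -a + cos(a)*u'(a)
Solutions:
 u(a) = C1 + Integral(a/cos(a), a)


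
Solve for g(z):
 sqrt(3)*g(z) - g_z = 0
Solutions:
 g(z) = C1*exp(sqrt(3)*z)


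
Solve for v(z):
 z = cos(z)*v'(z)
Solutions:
 v(z) = C1 + Integral(z/cos(z), z)


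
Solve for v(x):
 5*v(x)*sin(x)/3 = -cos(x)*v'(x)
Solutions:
 v(x) = C1*cos(x)^(5/3)


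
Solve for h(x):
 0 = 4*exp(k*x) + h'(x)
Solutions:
 h(x) = C1 - 4*exp(k*x)/k


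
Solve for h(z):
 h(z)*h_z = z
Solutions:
 h(z) = -sqrt(C1 + z^2)
 h(z) = sqrt(C1 + z^2)


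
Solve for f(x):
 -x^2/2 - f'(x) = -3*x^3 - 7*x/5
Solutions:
 f(x) = C1 + 3*x^4/4 - x^3/6 + 7*x^2/10


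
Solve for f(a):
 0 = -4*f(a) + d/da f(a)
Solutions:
 f(a) = C1*exp(4*a)


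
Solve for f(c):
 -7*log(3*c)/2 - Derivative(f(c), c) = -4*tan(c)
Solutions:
 f(c) = C1 - 7*c*log(c)/2 - 7*c*log(3)/2 + 7*c/2 - 4*log(cos(c))


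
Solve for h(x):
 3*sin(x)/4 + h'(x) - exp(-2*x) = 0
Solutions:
 h(x) = C1 + 3*cos(x)/4 - exp(-2*x)/2


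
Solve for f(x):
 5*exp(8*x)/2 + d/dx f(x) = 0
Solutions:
 f(x) = C1 - 5*exp(8*x)/16


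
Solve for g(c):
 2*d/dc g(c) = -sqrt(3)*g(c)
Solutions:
 g(c) = C1*exp(-sqrt(3)*c/2)


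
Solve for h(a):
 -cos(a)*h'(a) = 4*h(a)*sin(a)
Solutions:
 h(a) = C1*cos(a)^4


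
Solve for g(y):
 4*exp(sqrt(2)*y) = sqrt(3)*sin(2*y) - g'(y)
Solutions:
 g(y) = C1 - 2*sqrt(2)*exp(sqrt(2)*y) - sqrt(3)*cos(2*y)/2


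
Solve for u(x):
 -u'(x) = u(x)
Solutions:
 u(x) = C1*exp(-x)


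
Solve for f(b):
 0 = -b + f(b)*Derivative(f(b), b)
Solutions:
 f(b) = -sqrt(C1 + b^2)
 f(b) = sqrt(C1 + b^2)


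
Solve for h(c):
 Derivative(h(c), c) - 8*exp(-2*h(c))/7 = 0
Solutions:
 h(c) = log(-sqrt(C1 + 112*c)) - log(7)
 h(c) = log(C1 + 112*c)/2 - log(7)


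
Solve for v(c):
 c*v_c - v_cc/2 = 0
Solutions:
 v(c) = C1 + C2*erfi(c)


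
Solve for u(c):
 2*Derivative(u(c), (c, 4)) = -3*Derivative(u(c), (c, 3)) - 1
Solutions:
 u(c) = C1 + C2*c + C3*c^2 + C4*exp(-3*c/2) - c^3/18


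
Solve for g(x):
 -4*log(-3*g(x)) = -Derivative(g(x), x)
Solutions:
 -Integral(1/(log(-_y) + log(3)), (_y, g(x)))/4 = C1 - x


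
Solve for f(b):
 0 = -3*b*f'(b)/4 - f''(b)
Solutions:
 f(b) = C1 + C2*erf(sqrt(6)*b/4)


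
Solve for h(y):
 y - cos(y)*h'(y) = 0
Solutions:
 h(y) = C1 + Integral(y/cos(y), y)


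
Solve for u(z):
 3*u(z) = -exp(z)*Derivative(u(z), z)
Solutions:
 u(z) = C1*exp(3*exp(-z))


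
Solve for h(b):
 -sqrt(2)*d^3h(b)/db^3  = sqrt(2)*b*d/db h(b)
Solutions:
 h(b) = C1 + Integral(C2*airyai(-b) + C3*airybi(-b), b)


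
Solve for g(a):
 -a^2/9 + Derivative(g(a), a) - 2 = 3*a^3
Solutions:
 g(a) = C1 + 3*a^4/4 + a^3/27 + 2*a


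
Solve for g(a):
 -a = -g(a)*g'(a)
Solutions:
 g(a) = -sqrt(C1 + a^2)
 g(a) = sqrt(C1 + a^2)


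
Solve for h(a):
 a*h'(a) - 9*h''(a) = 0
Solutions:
 h(a) = C1 + C2*erfi(sqrt(2)*a/6)


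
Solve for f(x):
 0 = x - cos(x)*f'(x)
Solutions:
 f(x) = C1 + Integral(x/cos(x), x)


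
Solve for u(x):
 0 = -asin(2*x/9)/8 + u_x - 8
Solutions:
 u(x) = C1 + x*asin(2*x/9)/8 + 8*x + sqrt(81 - 4*x^2)/16


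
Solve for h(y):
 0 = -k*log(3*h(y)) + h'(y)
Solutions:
 Integral(1/(log(_y) + log(3)), (_y, h(y))) = C1 + k*y


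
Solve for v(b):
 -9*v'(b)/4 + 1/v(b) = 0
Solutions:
 v(b) = -sqrt(C1 + 8*b)/3
 v(b) = sqrt(C1 + 8*b)/3


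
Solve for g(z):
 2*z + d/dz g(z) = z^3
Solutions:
 g(z) = C1 + z^4/4 - z^2


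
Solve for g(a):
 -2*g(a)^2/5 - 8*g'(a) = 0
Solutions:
 g(a) = 20/(C1 + a)


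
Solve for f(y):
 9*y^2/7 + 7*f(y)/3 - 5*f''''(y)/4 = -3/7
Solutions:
 f(y) = C1*exp(-15^(3/4)*sqrt(2)*7^(1/4)*y/15) + C2*exp(15^(3/4)*sqrt(2)*7^(1/4)*y/15) + C3*sin(15^(3/4)*sqrt(2)*7^(1/4)*y/15) + C4*cos(15^(3/4)*sqrt(2)*7^(1/4)*y/15) - 27*y^2/49 - 9/49


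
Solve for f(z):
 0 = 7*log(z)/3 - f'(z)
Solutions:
 f(z) = C1 + 7*z*log(z)/3 - 7*z/3


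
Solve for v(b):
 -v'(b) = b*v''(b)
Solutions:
 v(b) = C1 + C2*log(b)


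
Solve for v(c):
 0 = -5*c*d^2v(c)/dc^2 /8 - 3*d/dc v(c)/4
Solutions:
 v(c) = C1 + C2/c^(1/5)


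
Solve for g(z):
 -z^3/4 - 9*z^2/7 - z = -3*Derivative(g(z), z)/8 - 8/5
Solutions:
 g(z) = C1 + z^4/6 + 8*z^3/7 + 4*z^2/3 - 64*z/15


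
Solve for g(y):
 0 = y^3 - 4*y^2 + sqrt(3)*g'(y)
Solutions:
 g(y) = C1 - sqrt(3)*y^4/12 + 4*sqrt(3)*y^3/9


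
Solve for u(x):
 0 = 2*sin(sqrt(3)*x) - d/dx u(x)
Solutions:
 u(x) = C1 - 2*sqrt(3)*cos(sqrt(3)*x)/3


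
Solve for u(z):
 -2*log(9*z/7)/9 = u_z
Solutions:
 u(z) = C1 - 2*z*log(z)/9 - 4*z*log(3)/9 + 2*z/9 + 2*z*log(7)/9


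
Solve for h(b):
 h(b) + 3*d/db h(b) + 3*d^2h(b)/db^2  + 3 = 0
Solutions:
 h(b) = (C1*sin(sqrt(3)*b/6) + C2*cos(sqrt(3)*b/6))*exp(-b/2) - 3


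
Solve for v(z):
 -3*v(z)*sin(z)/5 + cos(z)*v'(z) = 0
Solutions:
 v(z) = C1/cos(z)^(3/5)


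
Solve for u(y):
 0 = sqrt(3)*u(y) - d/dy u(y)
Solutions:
 u(y) = C1*exp(sqrt(3)*y)


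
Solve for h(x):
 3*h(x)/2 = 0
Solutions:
 h(x) = 0


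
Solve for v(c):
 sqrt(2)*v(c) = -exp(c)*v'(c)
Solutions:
 v(c) = C1*exp(sqrt(2)*exp(-c))


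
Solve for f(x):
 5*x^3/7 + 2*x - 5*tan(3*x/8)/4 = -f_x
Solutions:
 f(x) = C1 - 5*x^4/28 - x^2 - 10*log(cos(3*x/8))/3


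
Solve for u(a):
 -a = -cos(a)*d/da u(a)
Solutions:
 u(a) = C1 + Integral(a/cos(a), a)


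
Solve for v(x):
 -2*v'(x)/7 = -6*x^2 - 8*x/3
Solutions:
 v(x) = C1 + 7*x^3 + 14*x^2/3


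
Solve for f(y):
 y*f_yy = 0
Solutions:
 f(y) = C1 + C2*y


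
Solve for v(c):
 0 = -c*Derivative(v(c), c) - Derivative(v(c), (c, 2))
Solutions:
 v(c) = C1 + C2*erf(sqrt(2)*c/2)


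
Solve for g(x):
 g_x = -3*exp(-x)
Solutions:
 g(x) = C1 + 3*exp(-x)


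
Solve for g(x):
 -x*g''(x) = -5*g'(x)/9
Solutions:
 g(x) = C1 + C2*x^(14/9)


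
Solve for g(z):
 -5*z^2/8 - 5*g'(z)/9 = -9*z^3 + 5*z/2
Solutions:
 g(z) = C1 + 81*z^4/20 - 3*z^3/8 - 9*z^2/4


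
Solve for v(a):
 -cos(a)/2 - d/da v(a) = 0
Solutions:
 v(a) = C1 - sin(a)/2


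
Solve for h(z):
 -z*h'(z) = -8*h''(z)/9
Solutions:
 h(z) = C1 + C2*erfi(3*z/4)


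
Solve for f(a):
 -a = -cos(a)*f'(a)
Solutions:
 f(a) = C1 + Integral(a/cos(a), a)


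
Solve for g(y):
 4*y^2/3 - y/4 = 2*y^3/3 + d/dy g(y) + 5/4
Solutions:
 g(y) = C1 - y^4/6 + 4*y^3/9 - y^2/8 - 5*y/4


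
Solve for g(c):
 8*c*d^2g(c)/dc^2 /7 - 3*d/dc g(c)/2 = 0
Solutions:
 g(c) = C1 + C2*c^(37/16)


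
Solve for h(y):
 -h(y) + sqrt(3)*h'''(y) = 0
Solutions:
 h(y) = C3*exp(3^(5/6)*y/3) + (C1*sin(3^(1/3)*y/2) + C2*cos(3^(1/3)*y/2))*exp(-3^(5/6)*y/6)


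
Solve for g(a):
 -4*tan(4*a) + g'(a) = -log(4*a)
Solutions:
 g(a) = C1 - a*log(a) - 2*a*log(2) + a - log(cos(4*a))


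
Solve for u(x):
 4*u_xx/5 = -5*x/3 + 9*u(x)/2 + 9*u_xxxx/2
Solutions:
 u(x) = 10*x/27 + (C1*sin(x*sin(atan(7*sqrt(41)/4)/2)) + C2*cos(x*sin(atan(7*sqrt(41)/4)/2)))*exp(-x*cos(atan(7*sqrt(41)/4)/2)) + (C3*sin(x*sin(atan(7*sqrt(41)/4)/2)) + C4*cos(x*sin(atan(7*sqrt(41)/4)/2)))*exp(x*cos(atan(7*sqrt(41)/4)/2))


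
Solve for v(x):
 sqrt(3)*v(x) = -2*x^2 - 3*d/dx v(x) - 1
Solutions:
 v(x) = C1*exp(-sqrt(3)*x/3) - 2*sqrt(3)*x^2/3 + 4*x - 13*sqrt(3)/3


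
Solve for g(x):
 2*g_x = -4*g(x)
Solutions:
 g(x) = C1*exp(-2*x)


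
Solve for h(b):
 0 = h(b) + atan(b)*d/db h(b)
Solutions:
 h(b) = C1*exp(-Integral(1/atan(b), b))


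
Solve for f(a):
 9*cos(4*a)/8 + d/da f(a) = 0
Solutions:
 f(a) = C1 - 9*sin(4*a)/32


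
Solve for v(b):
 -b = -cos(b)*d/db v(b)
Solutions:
 v(b) = C1 + Integral(b/cos(b), b)


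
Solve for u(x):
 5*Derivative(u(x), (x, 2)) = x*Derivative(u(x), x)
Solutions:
 u(x) = C1 + C2*erfi(sqrt(10)*x/10)


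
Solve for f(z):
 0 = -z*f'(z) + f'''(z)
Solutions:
 f(z) = C1 + Integral(C2*airyai(z) + C3*airybi(z), z)


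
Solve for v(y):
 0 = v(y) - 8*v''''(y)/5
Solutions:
 v(y) = C1*exp(-10^(1/4)*y/2) + C2*exp(10^(1/4)*y/2) + C3*sin(10^(1/4)*y/2) + C4*cos(10^(1/4)*y/2)


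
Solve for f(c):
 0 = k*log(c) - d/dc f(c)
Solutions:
 f(c) = C1 + c*k*log(c) - c*k


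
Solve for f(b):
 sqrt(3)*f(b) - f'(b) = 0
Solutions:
 f(b) = C1*exp(sqrt(3)*b)


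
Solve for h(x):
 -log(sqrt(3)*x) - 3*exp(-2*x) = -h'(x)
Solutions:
 h(x) = C1 + x*log(x) + x*(-1 + log(3)/2) - 3*exp(-2*x)/2


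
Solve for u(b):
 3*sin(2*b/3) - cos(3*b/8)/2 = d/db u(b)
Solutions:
 u(b) = C1 - 4*sin(3*b/8)/3 - 9*cos(2*b/3)/2


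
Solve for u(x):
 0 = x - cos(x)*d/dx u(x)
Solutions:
 u(x) = C1 + Integral(x/cos(x), x)


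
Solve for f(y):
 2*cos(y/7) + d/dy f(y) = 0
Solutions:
 f(y) = C1 - 14*sin(y/7)


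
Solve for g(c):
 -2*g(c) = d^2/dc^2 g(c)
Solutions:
 g(c) = C1*sin(sqrt(2)*c) + C2*cos(sqrt(2)*c)


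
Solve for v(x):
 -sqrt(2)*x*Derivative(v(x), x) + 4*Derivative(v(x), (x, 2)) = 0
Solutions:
 v(x) = C1 + C2*erfi(2^(3/4)*x/4)


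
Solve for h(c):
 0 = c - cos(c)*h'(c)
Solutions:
 h(c) = C1 + Integral(c/cos(c), c)


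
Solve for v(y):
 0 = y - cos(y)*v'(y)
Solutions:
 v(y) = C1 + Integral(y/cos(y), y)


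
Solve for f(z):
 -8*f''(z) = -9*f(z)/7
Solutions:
 f(z) = C1*exp(-3*sqrt(14)*z/28) + C2*exp(3*sqrt(14)*z/28)


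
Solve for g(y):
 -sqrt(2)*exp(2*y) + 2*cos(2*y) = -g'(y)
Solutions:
 g(y) = C1 + sqrt(2)*exp(2*y)/2 - sin(2*y)


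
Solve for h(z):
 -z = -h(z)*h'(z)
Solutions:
 h(z) = -sqrt(C1 + z^2)
 h(z) = sqrt(C1 + z^2)


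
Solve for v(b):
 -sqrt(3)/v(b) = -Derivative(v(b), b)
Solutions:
 v(b) = -sqrt(C1 + 2*sqrt(3)*b)
 v(b) = sqrt(C1 + 2*sqrt(3)*b)


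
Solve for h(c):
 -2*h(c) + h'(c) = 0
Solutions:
 h(c) = C1*exp(2*c)


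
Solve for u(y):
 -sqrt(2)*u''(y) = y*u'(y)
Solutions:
 u(y) = C1 + C2*erf(2^(1/4)*y/2)


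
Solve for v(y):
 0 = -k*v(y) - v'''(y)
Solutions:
 v(y) = C1*exp(y*(-k)^(1/3)) + C2*exp(y*(-k)^(1/3)*(-1 + sqrt(3)*I)/2) + C3*exp(-y*(-k)^(1/3)*(1 + sqrt(3)*I)/2)


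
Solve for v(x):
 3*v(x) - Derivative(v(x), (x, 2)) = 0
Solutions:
 v(x) = C1*exp(-sqrt(3)*x) + C2*exp(sqrt(3)*x)


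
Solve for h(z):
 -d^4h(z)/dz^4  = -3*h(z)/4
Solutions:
 h(z) = C1*exp(-sqrt(2)*3^(1/4)*z/2) + C2*exp(sqrt(2)*3^(1/4)*z/2) + C3*sin(sqrt(2)*3^(1/4)*z/2) + C4*cos(sqrt(2)*3^(1/4)*z/2)


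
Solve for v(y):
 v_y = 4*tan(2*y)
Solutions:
 v(y) = C1 - 2*log(cos(2*y))


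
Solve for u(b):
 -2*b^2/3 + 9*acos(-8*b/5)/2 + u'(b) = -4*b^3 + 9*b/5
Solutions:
 u(b) = C1 - b^4 + 2*b^3/9 + 9*b^2/10 - 9*b*acos(-8*b/5)/2 - 9*sqrt(25 - 64*b^2)/16


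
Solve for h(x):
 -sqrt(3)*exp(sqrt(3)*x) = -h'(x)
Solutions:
 h(x) = C1 + exp(sqrt(3)*x)


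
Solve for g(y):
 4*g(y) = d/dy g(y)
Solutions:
 g(y) = C1*exp(4*y)


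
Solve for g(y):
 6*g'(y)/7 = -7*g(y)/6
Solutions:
 g(y) = C1*exp(-49*y/36)


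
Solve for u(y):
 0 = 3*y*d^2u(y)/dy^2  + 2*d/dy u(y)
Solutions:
 u(y) = C1 + C2*y^(1/3)


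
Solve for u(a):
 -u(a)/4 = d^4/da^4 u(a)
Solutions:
 u(a) = (C1*sin(a/2) + C2*cos(a/2))*exp(-a/2) + (C3*sin(a/2) + C4*cos(a/2))*exp(a/2)


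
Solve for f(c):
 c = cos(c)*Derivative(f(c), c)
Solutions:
 f(c) = C1 + Integral(c/cos(c), c)


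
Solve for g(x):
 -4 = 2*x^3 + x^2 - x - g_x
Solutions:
 g(x) = C1 + x^4/2 + x^3/3 - x^2/2 + 4*x


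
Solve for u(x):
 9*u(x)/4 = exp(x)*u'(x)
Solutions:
 u(x) = C1*exp(-9*exp(-x)/4)


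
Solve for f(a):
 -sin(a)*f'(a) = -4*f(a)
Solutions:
 f(a) = C1*(cos(a)^2 - 2*cos(a) + 1)/(cos(a)^2 + 2*cos(a) + 1)


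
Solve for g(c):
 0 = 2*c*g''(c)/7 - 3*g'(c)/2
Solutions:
 g(c) = C1 + C2*c^(25/4)


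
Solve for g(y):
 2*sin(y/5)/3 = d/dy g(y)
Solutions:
 g(y) = C1 - 10*cos(y/5)/3
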